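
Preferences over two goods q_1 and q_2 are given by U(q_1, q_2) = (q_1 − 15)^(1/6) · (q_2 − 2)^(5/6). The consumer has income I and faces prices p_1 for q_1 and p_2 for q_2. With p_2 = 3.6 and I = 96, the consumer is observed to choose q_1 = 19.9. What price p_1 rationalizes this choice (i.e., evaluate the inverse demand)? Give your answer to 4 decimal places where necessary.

p_1 = 2

MRS = (1/5)·(q_2−2)/(q_1−15). Tangency with p_1/p_2 gives q_2−2 = 5·(p_1/p_2)·(q_1−15).
Substituting into the budget: q_1* = 15 + 1/6·(I − 15·p_1 − 2·p_2)/p_1, and q_2* = 2 + 5/6·(…)/p_2.
Set q_1* = 19.9 in the demand function and solve for p_1: p_1 = 2.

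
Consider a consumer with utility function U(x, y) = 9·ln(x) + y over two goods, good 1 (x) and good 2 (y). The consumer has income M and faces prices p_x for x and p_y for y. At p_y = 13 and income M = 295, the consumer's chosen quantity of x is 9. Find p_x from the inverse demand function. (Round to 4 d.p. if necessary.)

p_x = 13

Set MRS = p_x/p_y: (9/x)/1 = p_x/p_y.
So x*(p_x,p_y) = 9·p_y/p_x, independent of income; and y* = (M − 9·p_y)/p_y.
Set x* = 9 in the demand function and solve for p_x: p_x = 13.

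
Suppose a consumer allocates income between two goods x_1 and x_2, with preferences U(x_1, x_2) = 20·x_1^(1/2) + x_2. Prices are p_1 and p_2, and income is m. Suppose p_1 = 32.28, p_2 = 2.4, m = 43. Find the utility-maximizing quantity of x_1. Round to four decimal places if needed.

Utility is quasi-linear in x_2; the FOC for x_1 is 10/√x_1 = p_1/p_2.
Solve: √x_1 = 10·p_2/p_1, so x_1*(p_1,p_2) = (10·p_2/p_1)², and x_2* = (m − p_1·x_1*)/p_2.
Plugging in: x_1* = (10·2.4/32.28)² = 0.5528.

x_1* = 0.5528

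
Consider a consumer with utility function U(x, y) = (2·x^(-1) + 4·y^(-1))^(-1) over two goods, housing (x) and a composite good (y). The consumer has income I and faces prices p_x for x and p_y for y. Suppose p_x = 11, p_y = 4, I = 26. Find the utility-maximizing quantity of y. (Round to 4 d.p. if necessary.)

From the CES first-order condition, (1/2)·(y/x)^(2) = p_x/p_y.
Solve for the ratio: y/x = [2·p_x/p_y]^(0.5).
Substitute y = (y/x)·x into the budget: x* = I/(p_x + p_y·(y/x)).
Numerically y/x = 2.345208, so x* = 26/(11 + 4·2.345208) = 1.2757 and y* = 2.345208·1.2757 = 2.9918.

y* = 2.9918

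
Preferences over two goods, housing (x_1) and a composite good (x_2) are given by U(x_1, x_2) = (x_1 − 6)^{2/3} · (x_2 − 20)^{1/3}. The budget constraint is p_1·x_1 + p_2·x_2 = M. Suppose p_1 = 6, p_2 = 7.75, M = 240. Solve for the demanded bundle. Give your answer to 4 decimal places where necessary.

MRS = 2·(x_2−20)/(x_1−6). Tangency with p_1/p_2 gives x_2−20 = (1/2)·(p_1/p_2)·(x_1−6).
Substituting into the budget: x_1* = 6 + 2/3·(M − 6·p_1 − 20·p_2)/p_1, and x_2* = 20 + 1/3·(…)/p_2.
Discretionary income = 240 − 6·6 − 20·7.75 = 49; x_1* = 6 + 2/3·49/6 = 11.4444; x_2* = 20 + 1/3·49/7.75 = 22.1075.

x_1* = 11.4444, x_2* = 22.1075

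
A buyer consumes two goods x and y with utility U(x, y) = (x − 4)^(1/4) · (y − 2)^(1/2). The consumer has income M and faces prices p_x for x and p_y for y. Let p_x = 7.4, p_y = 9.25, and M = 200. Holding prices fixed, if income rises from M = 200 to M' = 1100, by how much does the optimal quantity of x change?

Let x' = x−4, y' = y−2. MRS = (1/2)·y'/x' = p_x/p_y.
After buying the subsistence bundle (4, 2), a share 1/3 of the remaining income goes to x: x* = 4 + 1/3·(M − 4p_x − 2p_y)/p_x.
Discretionary income = 200 − 4·7.4 − 2·9.25 = 151.9; x* = 4 + 1/3·151.9/7.4 = 10.8423.
At M' = 1100: x* = 51.3829. Change: 51.3829 − 10.8423 = 40.5405.

Δx* = 40.5405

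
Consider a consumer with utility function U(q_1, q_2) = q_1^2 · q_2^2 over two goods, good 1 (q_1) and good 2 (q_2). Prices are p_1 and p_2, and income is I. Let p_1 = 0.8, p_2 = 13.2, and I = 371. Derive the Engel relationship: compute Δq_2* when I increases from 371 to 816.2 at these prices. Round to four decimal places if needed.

Tangency: MRS = q_2/q_1 = p_1/p_2.
Rearranging, p_2·q_2 = p_1·q_1. Substituting into the budget gives p_1·q_1·(1 + 1) = I.
Demand: q_1*(p_1,p_2,I) = 0.5·I/p_1 and q_2* = 0.5·I/p_2.
At p_1=0.8, p_2=13.2, I=371: q_2* = 0.5·371/13.2 = 14.053.
At I' = 816.2: q_2* = 30.9167. Change: 30.9167 − 14.053 = 16.8636.

Δq_2* = 16.8636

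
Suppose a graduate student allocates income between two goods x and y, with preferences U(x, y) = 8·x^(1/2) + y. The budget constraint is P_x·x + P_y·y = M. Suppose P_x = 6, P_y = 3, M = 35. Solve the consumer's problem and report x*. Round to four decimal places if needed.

x* = 4

MU_x = 4/√x, MU_y = 1. Tangency: 4/√x = P_x/P_y.
Thus x* = (4·P_y/P_x)² — independent of M — with the rest of income spent on y.
Plugging in: x* = (4·3/6)² = 4.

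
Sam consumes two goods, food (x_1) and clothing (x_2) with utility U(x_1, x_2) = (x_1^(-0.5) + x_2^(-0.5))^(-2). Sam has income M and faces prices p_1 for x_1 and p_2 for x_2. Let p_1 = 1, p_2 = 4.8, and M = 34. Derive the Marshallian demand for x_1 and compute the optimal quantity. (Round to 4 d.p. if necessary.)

x_1* = 12.6542

MU_x_1 ∝ x_1^(-1.5), MU_x_2 ∝ x_2^(-1.5), so MRS = (x_2/x_1)^(1.5) = p_1/p_2.
Solve for the ratio: x_2/x_1 = [p_1/p_2]^(2/3).
Substitute x_2 = (x_2/x_1)·x_1 into the budget: x_1* = M/(p_1 + p_2·(x_2/x_1)).
Numerically x_2/x_1 = 0.35143, so x_1* = 34/(1 + 4.8·0.35143) = 12.6542.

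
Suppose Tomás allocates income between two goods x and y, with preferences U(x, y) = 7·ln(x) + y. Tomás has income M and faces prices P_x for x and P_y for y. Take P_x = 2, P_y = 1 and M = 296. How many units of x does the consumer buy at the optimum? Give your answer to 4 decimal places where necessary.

MU_x = 7/x, MU_y = 1. Tangency: 7/x = P_x/P_y.
So x*(P_x,P_y) = 7·P_y/P_x, independent of income; and y* = (M − 7·P_y)/P_y.
At the given prices: x* = 7·1/2 = 3.5.

x* = 3.5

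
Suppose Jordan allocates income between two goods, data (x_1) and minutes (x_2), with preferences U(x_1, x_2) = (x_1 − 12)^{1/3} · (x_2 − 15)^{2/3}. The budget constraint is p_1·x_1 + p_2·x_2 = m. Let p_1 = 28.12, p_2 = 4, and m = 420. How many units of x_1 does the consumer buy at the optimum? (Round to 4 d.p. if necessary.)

x_1* = 12.2674

Let x_1' = x_1−12, x_2' = x_2−15. MRS = (1/2)·x_2'/x_1' = p_1/p_2.
Substituting into the budget: x_1* = 12 + 1/3·(m − 12·p_1 − 15·p_2)/p_1, and x_2* = 15 + 2/3·(…)/p_2.
Discretionary income = 420 − 12·28.12 − 15·4 = 22.56; x_1* = 12 + 1/3·22.56/28.12 = 12.2674.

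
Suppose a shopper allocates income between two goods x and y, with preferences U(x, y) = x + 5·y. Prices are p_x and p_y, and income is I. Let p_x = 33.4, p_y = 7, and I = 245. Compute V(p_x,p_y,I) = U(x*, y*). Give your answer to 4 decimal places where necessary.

Perfect substitutes: compare marginal utility per dollar. 1/p_x vs 5/p_y → 0.0299 vs 0.7143.
y gives more utility per dollar, so spend all income on y: y* = I/p_y, x* = 0.
Numerically: x* = 0, y* = 35.
Utility at the optimum: U(0, 35) = 175.

V = 175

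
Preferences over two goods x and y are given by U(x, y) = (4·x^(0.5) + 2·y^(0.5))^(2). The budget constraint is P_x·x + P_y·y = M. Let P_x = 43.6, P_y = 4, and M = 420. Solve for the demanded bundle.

x* = 2.586, y* = 76.8121

MU_x ∝ 4·x^(-0.5), MU_y ∝ 2·y^(-0.5), so MRS = 2·(y/x)^(0.5) = P_x/P_y.
Solve for the ratio: y/x = [(1/2)·P_x/P_y]^(2).
With the ratio pinned down, the budget gives x* = M/(P_x + P_y·(y/x)) and y* = (y/x)·x*.
Numerically y/x = 29.7025, so x* = 420/(43.6 + 4·29.7025) = 2.586 and y* = 29.7025·2.586 = 76.8121.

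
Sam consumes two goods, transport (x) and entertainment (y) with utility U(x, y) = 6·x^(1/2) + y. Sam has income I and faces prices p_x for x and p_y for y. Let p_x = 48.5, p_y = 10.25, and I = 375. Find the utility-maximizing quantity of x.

x* = 0.402

MU_x = 3/√x, MU_y = 1. Tangency: 3/√x = p_x/p_y.
Thus x* = (3·p_y/p_x)² — independent of I — with the rest of income spent on y.
Plugging in: x* = (3·10.25/48.5)² = 0.402.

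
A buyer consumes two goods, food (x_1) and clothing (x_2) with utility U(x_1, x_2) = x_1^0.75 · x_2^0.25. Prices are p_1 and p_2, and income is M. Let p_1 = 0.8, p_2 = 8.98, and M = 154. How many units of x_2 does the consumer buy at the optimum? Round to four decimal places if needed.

x_2* = 4.2873

At p_1=0.8, p_2=8.98, M=154: x_2* = 0.25·154/8.98 = 4.2873.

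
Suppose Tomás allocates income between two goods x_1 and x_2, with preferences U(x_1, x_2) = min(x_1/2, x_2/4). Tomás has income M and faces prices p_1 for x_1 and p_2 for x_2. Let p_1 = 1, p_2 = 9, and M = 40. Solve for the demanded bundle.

Here 2·1 + 4·9 = 38, giving x_1* = 2.1053 and x_2* = 4.2105.

x_1* = 2.1053, x_2* = 4.2105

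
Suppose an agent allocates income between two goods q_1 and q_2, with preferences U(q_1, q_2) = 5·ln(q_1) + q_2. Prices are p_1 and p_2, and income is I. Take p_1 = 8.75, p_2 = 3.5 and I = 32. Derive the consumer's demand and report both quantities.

So q_1*(p_1,p_2) = 5·p_2/p_1, independent of income; and q_2* = (I − 5·p_2)/p_2.
At the given prices: q_1* = 5·3.5/8.75 = 2, and q_2* = 4.1429.

q_1* = 2, q_2* = 4.1429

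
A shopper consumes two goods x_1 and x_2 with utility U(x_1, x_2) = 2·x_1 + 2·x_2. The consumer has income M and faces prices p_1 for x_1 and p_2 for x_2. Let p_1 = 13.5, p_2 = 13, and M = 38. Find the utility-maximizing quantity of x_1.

Linear utility — the consumer picks whichever good has higher MU/price: 2/13.5 = 0.1481 vs 2/13 = 0.1538.
x_2 gives more utility per dollar, so spend all income on x_2: x_2* = M/p_2, x_1* = 0.
Numerically: x_1* = 0, x_2* = 2.9231.

x_1* = 0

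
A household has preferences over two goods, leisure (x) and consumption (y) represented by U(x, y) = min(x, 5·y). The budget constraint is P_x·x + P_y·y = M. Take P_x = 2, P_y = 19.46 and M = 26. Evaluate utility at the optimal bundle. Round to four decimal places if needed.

V = 4.4128

With perfect complements, no substitution: consume in ratio x:y = 5:1.
Budget: P_x·x + P_y·(1/5)·x = M, so (5·P_x + P_y)·x = 5·M.
Demand: x*(P_x,P_y,M) = 5·M/(5·P_x + P_y), y* = M/(5·P_x + P_y).
Here 5·2 + 19.46 = 29.46, giving x* = 4.4128 and y* = 0.8826.
Utility at the optimum: U(4.4128, 0.8826) = 4.4128.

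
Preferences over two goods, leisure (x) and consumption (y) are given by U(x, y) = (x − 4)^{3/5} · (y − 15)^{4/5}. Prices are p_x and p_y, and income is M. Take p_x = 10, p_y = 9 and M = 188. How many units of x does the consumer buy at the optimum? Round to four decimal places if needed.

After buying the subsistence bundle (4, 15), a share 3/7 of the remaining income goes to x: x* = 4 + 3/7·(M − 4p_x − 15p_y)/p_x.
Discretionary income = 188 − 4·10 − 15·9 = 13; x* = 4 + 3/7·13/10 = 4.5571.

x* = 4.5571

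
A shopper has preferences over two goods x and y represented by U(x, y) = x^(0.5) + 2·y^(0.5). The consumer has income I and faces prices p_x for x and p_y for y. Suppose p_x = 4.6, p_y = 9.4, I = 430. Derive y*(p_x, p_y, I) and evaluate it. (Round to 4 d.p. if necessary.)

y* = 30.2771

MU_x ∝ x^(-0.5), MU_y ∝ 2·y^(-0.5), so MRS = (1/2)·(y/x)^(0.5) = p_x/p_y.
Solve for the ratio: y/x = [2·p_x/p_y]^(2).
With the ratio pinned down, the budget gives x* = I/(p_x + p_y·(y/x)) and y* = (y/x)·x*.
Numerically y/x = 0.9579, so x* = 430/(4.6 + 9.4·0.9579) = 31.6078 and y* = 0.9579·31.6078 = 30.2771.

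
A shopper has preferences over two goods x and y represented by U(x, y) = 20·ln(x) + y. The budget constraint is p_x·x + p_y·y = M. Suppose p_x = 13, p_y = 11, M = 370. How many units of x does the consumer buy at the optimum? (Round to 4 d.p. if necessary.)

At the given prices: x* = 20·11/13 = 16.9231.

x* = 16.9231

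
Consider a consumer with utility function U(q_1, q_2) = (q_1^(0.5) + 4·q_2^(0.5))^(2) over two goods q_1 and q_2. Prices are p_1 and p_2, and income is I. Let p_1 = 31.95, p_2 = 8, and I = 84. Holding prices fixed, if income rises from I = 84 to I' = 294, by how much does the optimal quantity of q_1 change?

MU_q_1 ∝ q_1^(-0.5), MU_q_2 ∝ 4·q_2^(-0.5), so MRS = (1/4)·(q_2/q_1)^(0.5) = p_1/p_2.
Solve for the ratio: q_2/q_1 = [4·p_1/p_2]^(2).
Substitute q_2 = (q_2/q_1)·q_1 into the budget: q_1* = I/(p_1 + p_2·(q_2/q_1)).
Numerically q_2/q_1 = 255.200625, so q_1* = 84/(31.95 + 8·255.200625) = 0.0405.
At I' = 294: q_1* = 0.1418. Change: 0.1418 − 0.0405 = 0.1013.

Δq_1* = 0.1013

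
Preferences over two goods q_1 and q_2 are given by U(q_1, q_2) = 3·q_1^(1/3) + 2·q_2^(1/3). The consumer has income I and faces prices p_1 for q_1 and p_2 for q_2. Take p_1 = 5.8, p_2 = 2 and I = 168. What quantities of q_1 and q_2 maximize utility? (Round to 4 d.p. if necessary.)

Substitute q_2 = (q_2/q_1)·q_1 into the budget: q_1* = I/(p_1 + p_2·(q_2/q_1)).
Numerically q_2/q_1 = 2.688191, so q_1* = 168/(5.8 + 2·2.688191) = 15.0317 and q_2* = 2.688191·15.0317 = 40.4081.

q_1* = 15.0317, q_2* = 40.4081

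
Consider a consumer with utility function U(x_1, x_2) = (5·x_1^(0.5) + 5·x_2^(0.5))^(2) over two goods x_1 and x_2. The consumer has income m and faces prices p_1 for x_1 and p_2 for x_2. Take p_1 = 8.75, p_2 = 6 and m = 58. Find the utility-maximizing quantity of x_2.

Numerically x_2/x_1 = 2.126736, so x_1* = 58/(8.75 + 6·2.126736) = 2.6964 and x_2* = 2.126736·2.6964 = 5.7345.

x_2* = 5.7345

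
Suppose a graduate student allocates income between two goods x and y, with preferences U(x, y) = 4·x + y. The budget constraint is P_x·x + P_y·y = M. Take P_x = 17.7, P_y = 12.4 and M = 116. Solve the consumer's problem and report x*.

x gives more utility per dollar, so spend all income on x: x* = M/P_x, y* = 0.
Numerically: x* = 6.5537, y* = 0.

x* = 6.5537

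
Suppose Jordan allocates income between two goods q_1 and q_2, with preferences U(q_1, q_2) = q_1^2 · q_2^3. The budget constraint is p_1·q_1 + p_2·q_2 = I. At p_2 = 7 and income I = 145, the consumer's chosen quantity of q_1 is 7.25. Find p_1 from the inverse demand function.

p_1 = 8

MU_q_1/MU_q_2 = (2·q_2)/(3·q_1); tangency sets this equal to p_1/p_2.
Rearranging, p_2·q_2 = (3/2)·p_1·q_1. Substituting into the budget gives p_1·q_1·(1 + (3/2)) = I.
Demand: q_1*(p_1,p_2,I) = 0.4·I/p_1 and q_2* = 0.6·I/p_2.
Set q_1* = 7.25 in the demand function and solve for p_1: p_1 = 8.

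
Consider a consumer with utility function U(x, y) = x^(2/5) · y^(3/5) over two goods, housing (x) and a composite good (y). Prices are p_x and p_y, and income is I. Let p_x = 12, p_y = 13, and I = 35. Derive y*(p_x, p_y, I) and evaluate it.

The MRS is (2/3)·y/x. Set MRS = p_x/p_y.
Rearranging, p_y·y = (3/2)·p_x·x. Substituting into the budget gives p_x·x·(1 + (3/2)) = I.
Demand: x*(p_x,p_y,I) = 0.4·I/p_x and y* = 0.6·I/p_y.
At p_x=12, p_y=13, I=35: y* = 0.6·35/13 = 1.6154.

y* = 1.6154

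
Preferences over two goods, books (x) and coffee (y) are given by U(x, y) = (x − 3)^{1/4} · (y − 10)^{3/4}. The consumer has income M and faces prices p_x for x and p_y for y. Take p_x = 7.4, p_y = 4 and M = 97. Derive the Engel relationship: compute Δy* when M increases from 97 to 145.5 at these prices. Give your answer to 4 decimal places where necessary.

This is Cobb-Douglas in (x−3, y−10): tangency gives 0.25·p_y·(y−10) = 0.75·p_x·(x−3).
After buying the subsistence bundle (3, 10), a share 0.25 of the remaining income goes to x: x* = 3 + 0.25·(M − 3p_x − 10p_y)/p_x.
Discretionary income = 97 − 3·7.4 − 10·4 = 34.8; y* = 10 + 0.75·34.8/4 = 16.525.
At M' = 145.5: y* = 25.6187. Change: 25.6187 − 16.525 = 9.0938.

Δy* = 9.0938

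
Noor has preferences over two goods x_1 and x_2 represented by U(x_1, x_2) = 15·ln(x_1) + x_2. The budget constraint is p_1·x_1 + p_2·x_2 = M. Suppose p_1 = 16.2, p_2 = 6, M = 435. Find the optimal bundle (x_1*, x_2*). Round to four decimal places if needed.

x_1* = 5.5556, x_2* = 57.5

Set MRS = p_1/p_2: (15/x_1)/1 = p_1/p_2.
So x_1*(p_1,p_2) = 15·p_2/p_1, independent of income; and x_2* = (M − 15·p_2)/p_2.
At the given prices: x_1* = 15·6/16.2 = 5.5556, and x_2* = 57.5.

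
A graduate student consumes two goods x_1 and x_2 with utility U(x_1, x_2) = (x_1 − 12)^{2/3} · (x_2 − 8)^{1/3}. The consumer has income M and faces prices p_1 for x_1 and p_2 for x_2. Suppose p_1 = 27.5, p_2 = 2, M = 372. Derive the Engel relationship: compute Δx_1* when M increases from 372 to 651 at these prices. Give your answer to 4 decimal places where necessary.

Δx_1* = 6.7636

Substituting into the budget: x_1* = 12 + 2/3·(M − 12·p_1 − 8·p_2)/p_1, and x_2* = 8 + 1/3·(…)/p_2.
Discretionary income = 372 − 12·27.5 − 8·2 = 26; x_1* = 12 + 2/3·26/27.5 = 12.6303.
At M' = 651: x_1* = 19.3939. Change: 19.3939 − 12.6303 = 6.7636.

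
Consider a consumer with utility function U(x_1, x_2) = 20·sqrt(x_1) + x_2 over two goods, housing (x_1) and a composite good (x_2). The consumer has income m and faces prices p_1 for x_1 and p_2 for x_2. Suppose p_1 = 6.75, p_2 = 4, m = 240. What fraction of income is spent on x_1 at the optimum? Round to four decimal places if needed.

share on x_1 = 0.9877

Set MRS = p_1/p_2: 10·x_1^(−1/2) = p_1/p_2.
Thus x_1* = (10·p_2/p_1)² — independent of m — with the rest of income spent on x_2.
Plugging in: x_1* = (10·4/6.75)² = 35.1166, x_2* = 0.7407.
Expenditure on x_1: 6.75·35.1166 = 237.037; share = 0.9877.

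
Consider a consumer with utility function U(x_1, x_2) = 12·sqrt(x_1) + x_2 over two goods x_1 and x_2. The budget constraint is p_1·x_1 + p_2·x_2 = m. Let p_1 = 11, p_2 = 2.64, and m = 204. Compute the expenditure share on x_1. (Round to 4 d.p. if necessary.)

share on x_1 = 0.1118

MU_x_1 = 6/√x_1, MU_x_2 = 1. Tangency: 6/√x_1 = p_1/p_2.
Thus x_1* = (6·p_2/p_1)² — independent of m — with the rest of income spent on x_2.
Plugging in: x_1* = (6·2.64/11)² = 2.0736, x_2* = 68.6327.
Expenditure on x_1: 11·2.0736 = 22.8096; share = 0.1118.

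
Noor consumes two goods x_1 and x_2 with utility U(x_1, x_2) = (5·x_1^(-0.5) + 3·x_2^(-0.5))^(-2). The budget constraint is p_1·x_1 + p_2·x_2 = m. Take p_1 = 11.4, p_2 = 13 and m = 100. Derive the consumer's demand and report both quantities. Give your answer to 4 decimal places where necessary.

x_1* = 5.032, x_2* = 3.2796

From the CES first-order condition, (5/3)·(x_2/x_1)^(1.5) = p_1/p_2.
Hence x_2/x_1 = ((3/5)·p_1/p_2)^(1/(1.5)), i.e. raised to the 2/3 power.
With the ratio pinned down, the budget gives x_1* = m/(p_1 + p_2·(x_2/x_1)) and x_2* = (x_2/x_1)·x_1*.
Numerically x_2/x_1 = 0.651741, so x_1* = 100/(11.4 + 13·0.651741) = 5.032 and x_2* = 0.651741·5.032 = 3.2796.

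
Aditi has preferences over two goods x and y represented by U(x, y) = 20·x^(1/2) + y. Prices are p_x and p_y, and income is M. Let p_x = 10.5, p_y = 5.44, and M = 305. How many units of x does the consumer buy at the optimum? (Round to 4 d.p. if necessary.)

Thus x* = (10·p_y/p_x)² — independent of M — with the rest of income spent on y.
Plugging in: x* = (10·5.44/10.5)² = 26.8423.

x* = 26.8423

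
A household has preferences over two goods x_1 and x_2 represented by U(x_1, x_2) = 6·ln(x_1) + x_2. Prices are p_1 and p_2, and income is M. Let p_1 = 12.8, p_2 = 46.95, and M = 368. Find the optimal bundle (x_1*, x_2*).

MU_x_1 = 6/x_1, MU_x_2 = 1. Tangency: 6/x_1 = p_1/p_2.
So x_1*(p_1,p_2) = 6·p_2/p_1, independent of income; and x_2* = (M − 6·p_2)/p_2.
At the given prices: x_1* = 6·46.95/12.8 = 22.0078, and x_2* = 1.8381.

x_1* = 22.0078, x_2* = 1.8381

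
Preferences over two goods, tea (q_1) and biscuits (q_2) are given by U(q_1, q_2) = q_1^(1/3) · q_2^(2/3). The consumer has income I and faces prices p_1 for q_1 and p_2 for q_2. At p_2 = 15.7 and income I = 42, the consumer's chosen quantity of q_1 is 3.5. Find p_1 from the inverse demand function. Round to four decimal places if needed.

p_1 = 4

Tangency: MRS = (1/2)·q_2/q_1 = p_1/p_2.
Rearranging, p_2·q_2 = 2·p_1·q_1. Substituting into the budget gives p_1·q_1·(1 + 2) = I.
Demand: q_1*(p_1,p_2,I) = 1/3·I/p_1 and q_2* = 2/3·I/p_2.
Set q_1* = 3.5 in the demand function and solve for p_1: p_1 = 4.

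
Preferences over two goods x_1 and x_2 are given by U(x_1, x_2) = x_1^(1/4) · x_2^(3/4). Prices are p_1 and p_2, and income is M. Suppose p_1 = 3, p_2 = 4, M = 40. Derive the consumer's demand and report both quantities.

x_1* = 3.3333, x_2* = 7.5

Demand: x_1*(p_1,p_2,M) = 0.25·M/p_1 and x_2* = 0.75·M/p_2.
At p_1=3, p_2=4, M=40: x_1* = 0.25·40/3 = 3.3333, x_2* = 7.5.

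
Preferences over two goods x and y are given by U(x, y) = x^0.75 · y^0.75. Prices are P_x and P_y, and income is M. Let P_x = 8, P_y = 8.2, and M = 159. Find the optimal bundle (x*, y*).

Tangency: MRS = y/x = P_x/P_y.
So 0.75·P_y·y = 0.75·P_x·x; combined with the budget, a share 0.5 of income goes to x.
Demand: x*(P_x,P_y,M) = 0.5·M/P_x and y* = 0.5·M/P_y.
At P_x=8, P_y=8.2, M=159: x* = 0.5·159/8 = 9.9375, y* = 9.6951.

x* = 9.9375, y* = 9.6951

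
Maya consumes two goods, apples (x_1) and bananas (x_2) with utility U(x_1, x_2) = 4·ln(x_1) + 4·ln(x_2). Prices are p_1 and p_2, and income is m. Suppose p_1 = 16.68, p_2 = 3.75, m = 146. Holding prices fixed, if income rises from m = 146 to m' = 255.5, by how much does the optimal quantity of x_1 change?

Δx_1* = 3.2824

MU_x_1/MU_x_2 = (4·x_2)/(4·x_1); tangency sets this equal to p_1/p_2.
Rearranging, p_2·x_2 = p_1·x_1. Substituting into the budget gives p_1·x_1·(1 + 1) = m.
Demand: x_1*(p_1,p_2,m) = 0.5·m/p_1 and x_2* = 0.5·m/p_2.
At p_1=16.68, p_2=3.75, m=146: x_1* = 0.5·146/16.68 = 4.3765.
At m' = 255.5: x_1* = 7.6589. Change: 7.6589 − 4.3765 = 3.2824.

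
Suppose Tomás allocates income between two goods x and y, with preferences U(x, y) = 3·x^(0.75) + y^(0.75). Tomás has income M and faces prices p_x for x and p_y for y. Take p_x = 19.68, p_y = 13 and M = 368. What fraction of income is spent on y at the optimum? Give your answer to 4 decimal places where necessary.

Substitute y = (y/x)·x into the budget: x* = M/(p_x + p_y·(y/x)).
Numerically y/x = 0.06484, so x* = 368/(19.68 + 13·0.06484) = 17.9312 and y* = 0.06484·17.9312 = 1.1627.
Expenditure on y: 13·1.1627 = 15.1145; share = 0.0411.

share on y = 0.0411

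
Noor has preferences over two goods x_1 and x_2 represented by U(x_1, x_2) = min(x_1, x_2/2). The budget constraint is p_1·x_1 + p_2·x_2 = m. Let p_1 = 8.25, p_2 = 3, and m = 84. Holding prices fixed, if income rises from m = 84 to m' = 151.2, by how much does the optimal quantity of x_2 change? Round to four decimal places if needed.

With perfect complements, no substitution: consume in ratio x_1:x_2 = 1:2.
Budget: p_1·x_1 + p_2·2·x_1 = m, so (p_1 + 2·p_2)·x_1 = m.
Demand: x_1*(p_1,p_2,m) = m/(p_1 + 2·p_2), x_2* = 2·m/(p_1 + 2·p_2).
Here 8.25 + 2·3 = 14.25, giving x_2* = 11.7895.
At m' = 151.2: x_2* = 21.2211. Change: 21.2211 − 11.7895 = 9.4316.

Δx_2* = 9.4316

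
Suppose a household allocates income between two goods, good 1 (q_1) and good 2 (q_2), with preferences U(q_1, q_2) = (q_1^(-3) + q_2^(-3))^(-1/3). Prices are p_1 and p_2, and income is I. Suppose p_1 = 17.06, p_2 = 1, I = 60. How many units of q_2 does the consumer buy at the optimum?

From the CES first-order condition, (q_2/q_1)^(4) = p_1/p_2.
Hence q_2/q_1 = (p_1/p_2)^(1/(4)), i.e. raised to the 0.25 power.
With the ratio pinned down, the budget gives q_1* = I/(p_1 + p_2·(q_2/q_1)) and q_2* = (q_2/q_1)·q_1*.
Numerically q_2/q_1 = 2.032332, so q_1* = 60/(17.06 + 1·2.032332) = 3.1426 and q_2* = 2.032332·3.1426 = 6.3869.

q_2* = 6.3869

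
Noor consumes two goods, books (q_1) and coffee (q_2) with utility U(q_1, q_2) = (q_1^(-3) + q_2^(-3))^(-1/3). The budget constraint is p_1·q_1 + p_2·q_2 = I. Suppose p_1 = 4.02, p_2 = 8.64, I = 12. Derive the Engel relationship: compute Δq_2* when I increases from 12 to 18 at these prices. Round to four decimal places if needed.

Δq_2* = 0.4442

MU_q_1 ∝ q_1^(-4), MU_q_2 ∝ q_2^(-4), so MRS = (q_2/q_1)^(4) = p_1/p_2.
Hence q_2/q_1 = (p_1/p_2)^(1/(4)), i.e. raised to the 0.25 power.
Substitute q_2 = (q_2/q_1)·q_1 into the budget: q_1* = I/(p_1 + p_2·(q_2/q_1)).
Numerically q_2/q_1 = 0.825901, so q_1* = 12/(4.02 + 8.64·0.825901) = 1.0757 and q_2* = 0.825901·1.0757 = 0.8884.
At I' = 18: q_2* = 1.3326. Change: 1.3326 − 0.8884 = 0.4442.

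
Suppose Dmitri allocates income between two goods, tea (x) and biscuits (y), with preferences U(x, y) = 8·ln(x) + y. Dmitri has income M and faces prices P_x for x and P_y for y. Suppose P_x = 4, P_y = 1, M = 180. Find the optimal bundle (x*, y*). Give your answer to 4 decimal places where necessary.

x* = 2, y* = 172

At the given prices: x* = 8·1/4 = 2, and y* = 172.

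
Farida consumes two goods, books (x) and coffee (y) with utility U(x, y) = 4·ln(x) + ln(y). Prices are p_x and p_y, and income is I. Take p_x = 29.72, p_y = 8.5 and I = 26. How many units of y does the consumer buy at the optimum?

The MRS is 4·y/x. Set MRS = p_x/p_y.
Rearranging, p_y·y = (1/4)·p_x·x. Substituting into the budget gives p_x·x·(1 + (1/4)) = I.
Demand: x*(p_x,p_y,I) = 0.8·I/p_x and y* = 0.2·I/p_y.
At p_x=29.72, p_y=8.5, I=26: y* = 0.2·26/8.5 = 0.6118.

y* = 0.6118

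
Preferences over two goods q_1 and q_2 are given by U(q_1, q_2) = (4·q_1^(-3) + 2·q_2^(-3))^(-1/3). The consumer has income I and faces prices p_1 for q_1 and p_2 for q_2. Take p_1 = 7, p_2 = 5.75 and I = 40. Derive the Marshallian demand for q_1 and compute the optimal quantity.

From the CES first-order condition, 2·(q_2/q_1)^(4) = p_1/p_2.
Solve for the ratio: q_2/q_1 = [(1/2)·p_1/p_2]^(0.25).
Substitute q_2 = (q_2/q_1)·q_1 into the budget: q_1* = I/(p_1 + p_2·(q_2/q_1)).
Numerically q_2/q_1 = 0.883283, so q_1* = 40/(7 + 5.75·0.883283) = 3.3116.

q_1* = 3.3116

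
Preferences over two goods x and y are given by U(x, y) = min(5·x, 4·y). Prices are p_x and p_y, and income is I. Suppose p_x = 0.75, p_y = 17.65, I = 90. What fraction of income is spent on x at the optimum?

With perfect complements, no substitution: consume in ratio x:y = 4:5.
Budget: p_x·x + p_y·(5/4)·x = I, so (4·p_x + 5·p_y)·x = 4·I.
Demand: x*(p_x,p_y,I) = 4·I/(4·p_x + 5·p_y), y* = 5·I/(4·p_x + 5·p_y).
Here 4·0.75 + 5·17.65 = 91.25, giving x* = 3.9452 and y* = 4.9315.
Expenditure on x: 0.75·3.9452 = 2.9589; share = 0.0329.

share on x = 0.0329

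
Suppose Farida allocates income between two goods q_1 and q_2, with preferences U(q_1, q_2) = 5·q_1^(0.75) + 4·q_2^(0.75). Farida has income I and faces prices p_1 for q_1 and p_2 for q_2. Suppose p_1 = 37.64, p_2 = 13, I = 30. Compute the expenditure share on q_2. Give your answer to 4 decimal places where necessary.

Numerically q_2/q_1 = 28.786244, so q_1* = 30/(37.64 + 13·28.786244) = 0.0728 and q_2* = 28.786244·0.0728 = 2.0968.
Expenditure on q_2: 13·2.0968 = 27.2583; share = 0.9086.

share on q_2 = 0.9086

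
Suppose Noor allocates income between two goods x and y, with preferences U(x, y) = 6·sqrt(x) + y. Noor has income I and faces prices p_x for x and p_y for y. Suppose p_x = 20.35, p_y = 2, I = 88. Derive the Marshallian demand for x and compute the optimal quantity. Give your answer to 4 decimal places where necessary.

MU_x = 3/√x, MU_y = 1. Tangency: 3/√x = p_x/p_y.
Solve: √x = 3·p_y/p_x, so x*(p_x,p_y) = (3·p_y/p_x)², and y* = (I − p_x·x*)/p_y.
Plugging in: x* = (3·2/20.35)² = 0.0869.

x* = 0.0869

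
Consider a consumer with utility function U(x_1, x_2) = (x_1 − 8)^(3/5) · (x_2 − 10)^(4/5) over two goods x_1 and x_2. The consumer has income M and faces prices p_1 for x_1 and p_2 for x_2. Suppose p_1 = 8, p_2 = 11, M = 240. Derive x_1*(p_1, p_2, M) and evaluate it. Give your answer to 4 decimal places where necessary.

Let x_1' = x_1−8, x_2' = x_2−10. MRS = (3/4)·x_2'/x_1' = p_1/p_2.
Substituting into the budget: x_1* = 8 + 3/7·(M − 8·p_1 − 10·p_2)/p_1, and x_2* = 10 + 4/7·(…)/p_2.
Discretionary income = 240 − 8·8 − 10·11 = 66; x_1* = 8 + 3/7·66/8 = 11.5357.

x_1* = 11.5357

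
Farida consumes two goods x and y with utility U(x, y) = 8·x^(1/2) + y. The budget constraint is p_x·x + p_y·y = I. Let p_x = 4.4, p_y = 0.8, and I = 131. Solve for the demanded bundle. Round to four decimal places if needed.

x* = 0.5289, y* = 160.8409

Utility is quasi-linear in y; the FOC for x is 4/√x = p_x/p_y.
Solve: √x = 4·p_y/p_x, so x*(p_x,p_y) = (4·p_y/p_x)², and y* = (I − p_x·x*)/p_y.
Plugging in: x* = (4·0.8/4.4)² = 0.5289, y* = 160.8409.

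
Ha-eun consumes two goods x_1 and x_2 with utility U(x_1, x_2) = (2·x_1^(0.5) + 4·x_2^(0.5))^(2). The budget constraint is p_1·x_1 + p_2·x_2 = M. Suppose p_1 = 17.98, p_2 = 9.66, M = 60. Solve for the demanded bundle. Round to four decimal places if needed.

x_1* = 0.3951, x_2* = 5.4757

Numerically x_2/x_1 = 13.857507, so x_1* = 60/(17.98 + 9.66·13.857507) = 0.3951 and x_2* = 13.857507·0.3951 = 5.4757.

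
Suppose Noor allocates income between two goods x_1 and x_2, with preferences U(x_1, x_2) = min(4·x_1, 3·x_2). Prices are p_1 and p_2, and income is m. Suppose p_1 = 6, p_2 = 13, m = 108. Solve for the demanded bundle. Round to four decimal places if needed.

Leontief preferences: the optimum is at the kink where x_1/3 = x_2/4, i.e. x_2 = (4/3)·x_1.
Budget: p_1·x_1 + p_2·(4/3)·x_1 = m, so (3·p_1 + 4·p_2)·x_1 = 3·m.
Demand: x_1*(p_1,p_2,m) = 3·m/(3·p_1 + 4·p_2), x_2* = 4·m/(3·p_1 + 4·p_2).
Here 3·6 + 4·13 = 70, giving x_1* = 4.6286 and x_2* = 6.1714.

x_1* = 4.6286, x_2* = 6.1714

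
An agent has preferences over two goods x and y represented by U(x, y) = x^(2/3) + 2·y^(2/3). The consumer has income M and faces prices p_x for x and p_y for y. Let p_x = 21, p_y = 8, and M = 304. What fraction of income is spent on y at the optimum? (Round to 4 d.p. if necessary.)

MU_x ∝ x^(-1/3), MU_y ∝ 2·y^(-1/3), so MRS = (1/2)·(y/x)^(1/3) = p_x/p_y.
Hence y/x = (2·p_x/p_y)^(1/(1/3)), i.e. raised to the 3 power.
With the ratio pinned down, the budget gives x* = M/(p_x + p_y·(y/x)) and y* = (y/x)·x*.
Numerically y/x = 144.703125, so x* = 304/(21 + 8·144.703125) = 0.2579 and y* = 144.703125·0.2579 = 37.3229.
Expenditure on y: 8·37.3229 = 298.5835; share = 0.9822.

share on y = 0.9822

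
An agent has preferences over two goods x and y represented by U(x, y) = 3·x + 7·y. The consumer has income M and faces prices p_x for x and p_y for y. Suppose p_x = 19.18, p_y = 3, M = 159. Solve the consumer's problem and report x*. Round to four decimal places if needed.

x* = 0

Linear utility — the consumer picks whichever good has higher MU/price: 3/19.18 = 0.1564 vs 7/3 = 2.3333.
y gives more utility per dollar, so spend all income on y: y* = M/p_y, x* = 0.
Numerically: x* = 0, y* = 53.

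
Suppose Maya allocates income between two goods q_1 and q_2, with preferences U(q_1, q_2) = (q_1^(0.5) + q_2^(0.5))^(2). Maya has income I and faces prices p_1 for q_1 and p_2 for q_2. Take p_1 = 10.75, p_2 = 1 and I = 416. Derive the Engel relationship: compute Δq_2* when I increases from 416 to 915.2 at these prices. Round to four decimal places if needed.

Substitute q_2 = (q_2/q_1)·q_1 into the budget: q_1* = I/(p_1 + p_2·(q_2/q_1)).
Numerically q_2/q_1 = 115.5625, so q_1* = 416/(10.75 + 1·115.5625) = 3.2934 and q_2* = 115.5625·3.2934 = 380.5957.
At I' = 915.2: q_2* = 837.3106. Change: 837.3106 − 380.5957 = 456.7149.

Δq_2* = 456.7149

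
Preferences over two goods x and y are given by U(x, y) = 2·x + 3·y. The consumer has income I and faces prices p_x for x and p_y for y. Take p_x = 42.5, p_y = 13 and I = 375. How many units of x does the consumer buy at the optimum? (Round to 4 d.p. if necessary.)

Numerically: x* = 0, y* = 28.8462.

x* = 0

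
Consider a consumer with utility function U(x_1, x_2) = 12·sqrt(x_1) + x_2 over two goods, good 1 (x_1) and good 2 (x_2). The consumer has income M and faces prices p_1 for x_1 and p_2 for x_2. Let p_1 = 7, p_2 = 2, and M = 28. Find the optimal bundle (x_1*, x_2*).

Plugging in: x_1* = (6·2/7)² = 2.9388, x_2* = 3.7143.

x_1* = 2.9388, x_2* = 3.7143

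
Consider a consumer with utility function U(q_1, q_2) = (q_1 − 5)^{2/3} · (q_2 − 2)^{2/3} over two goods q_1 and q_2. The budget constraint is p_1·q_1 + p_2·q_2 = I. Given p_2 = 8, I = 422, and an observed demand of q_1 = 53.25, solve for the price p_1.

p_1 = 4

MRS = (q_2−2)/(q_1−5). Tangency with p_1/p_2 gives q_2−2 = (p_1/p_2)·(q_1−5).
Substituting into the budget: q_1* = 5 + 0.5·(I − 5·p_1 − 2·p_2)/p_1, and q_2* = 2 + 0.5·(…)/p_2.
Set q_1* = 53.25 in the demand function and solve for p_1: p_1 = 4.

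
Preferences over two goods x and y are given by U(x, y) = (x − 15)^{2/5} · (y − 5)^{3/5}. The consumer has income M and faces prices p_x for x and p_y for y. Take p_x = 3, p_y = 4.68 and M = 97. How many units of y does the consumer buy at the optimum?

y* = 8.6667

MRS = (2/3)·(y−5)/(x−15). Tangency with p_x/p_y gives y−5 = (3/2)·(p_x/p_y)·(x−15).
After buying the subsistence bundle (15, 5), a share 0.4 of the remaining income goes to x: x* = 15 + 0.4·(M − 15p_x − 5p_y)/p_x.
Discretionary income = 97 − 15·3 − 5·4.68 = 28.6; y* = 5 + 0.6·28.6/4.68 = 8.6667.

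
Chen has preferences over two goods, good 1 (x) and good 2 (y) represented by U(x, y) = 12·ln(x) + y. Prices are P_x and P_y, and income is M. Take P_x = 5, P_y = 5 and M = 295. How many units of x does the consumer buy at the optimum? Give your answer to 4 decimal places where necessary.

x* = 12

Set MRS = P_x/P_y: (12/x)/1 = P_x/P_y.
So x*(P_x,P_y) = 12·P_y/P_x, independent of income; and y* = (M − 12·P_y)/P_y.
At the given prices: x* = 12·5/5 = 12.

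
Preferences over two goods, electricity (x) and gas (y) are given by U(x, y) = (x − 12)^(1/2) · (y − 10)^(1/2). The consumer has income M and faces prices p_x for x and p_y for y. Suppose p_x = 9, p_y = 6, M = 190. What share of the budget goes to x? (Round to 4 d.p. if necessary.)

share on x = 0.6263

Let x' = x−12, y' = y−10. MRS = y'/x' = p_x/p_y.
Substituting into the budget: x* = 12 + 0.5·(M − 12·p_x − 10·p_y)/p_x, and y* = 10 + 0.5·(…)/p_y.
Discretionary income = 190 − 12·9 − 10·6 = 22; x* = 12 + 0.5·22/9 = 13.2222; y* = 10 + 0.5·22/6 = 11.8333.
Expenditure on x: 9·13.2222 = 119; share = 0.6263.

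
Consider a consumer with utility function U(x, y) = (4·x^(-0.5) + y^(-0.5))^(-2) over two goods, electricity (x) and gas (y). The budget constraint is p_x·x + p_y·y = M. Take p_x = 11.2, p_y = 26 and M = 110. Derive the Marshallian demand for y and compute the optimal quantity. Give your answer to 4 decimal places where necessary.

MRS = MU_x/MU_y = 4·(y/x)^(1.5). Set equal to p_x/p_y.
Solve for the ratio: y/x = [(1/4)·p_x/p_y]^(2/3).
Substitute y = (y/x)·x into the budget: x* = M/(p_x + p_y·(y/x)).
Numerically y/x = 0.226355, so x* = 110/(11.2 + 26·0.226355) = 6.4383 and y* = 0.226355·6.4383 = 1.4573.

y* = 1.4573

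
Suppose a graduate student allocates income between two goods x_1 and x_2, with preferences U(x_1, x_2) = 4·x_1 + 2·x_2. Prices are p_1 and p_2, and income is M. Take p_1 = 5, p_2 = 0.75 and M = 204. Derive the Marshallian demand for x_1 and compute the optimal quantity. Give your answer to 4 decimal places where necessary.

x_1* = 0

Perfect substitutes: compare marginal utility per dollar. 4/p_1 vs 2/p_2 → 0.8 vs 2.6667.
x_2 gives more utility per dollar, so spend all income on x_2: x_2* = M/p_2, x_1* = 0.
Numerically: x_1* = 0, x_2* = 272.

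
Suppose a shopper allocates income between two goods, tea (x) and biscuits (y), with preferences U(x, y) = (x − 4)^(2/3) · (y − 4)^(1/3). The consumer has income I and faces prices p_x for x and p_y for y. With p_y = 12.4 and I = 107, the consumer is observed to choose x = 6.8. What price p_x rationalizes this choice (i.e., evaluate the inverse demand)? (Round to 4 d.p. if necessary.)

p_x = 7

Let x' = x−4, y' = y−4. MRS = 2·y'/x' = p_x/p_y.
Substituting into the budget: x* = 4 + 2/3·(I − 4·p_x − 4·p_y)/p_x, and y* = 4 + 1/3·(…)/p_y.
Set x* = 6.8 in the demand function and solve for p_x: p_x = 7.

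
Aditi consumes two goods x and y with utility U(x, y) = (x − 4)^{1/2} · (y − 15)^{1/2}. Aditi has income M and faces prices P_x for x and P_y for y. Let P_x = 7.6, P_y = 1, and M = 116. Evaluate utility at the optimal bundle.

V = 12.8047

This is Cobb-Douglas in (x−4, y−15): tangency gives 0.5·P_y·(y−15) = 0.5·P_x·(x−4).
After buying the subsistence bundle (4, 15), a share 0.5 of the remaining income goes to x: x* = 4 + 0.5·(M − 4P_x − 15P_y)/P_x.
Discretionary income = 116 − 4·7.6 − 15·1 = 70.6; x* = 4 + 0.5·70.6/7.6 = 8.6447; y* = 15 + 0.5·70.6/1 = 50.3.
Utility at the optimum: U(8.6447, 50.3) = 12.8047.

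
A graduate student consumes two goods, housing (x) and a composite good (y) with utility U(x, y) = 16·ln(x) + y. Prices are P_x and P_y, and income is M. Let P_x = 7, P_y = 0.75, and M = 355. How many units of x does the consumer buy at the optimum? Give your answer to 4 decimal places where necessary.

x* = 1.7143

MU_x = 16/x, MU_y = 1. Tangency: 16/x = P_x/P_y.
So x*(P_x,P_y) = 16·P_y/P_x, independent of income; and y* = (M − 16·P_y)/P_y.
At the given prices: x* = 16·0.75/7 = 1.7143.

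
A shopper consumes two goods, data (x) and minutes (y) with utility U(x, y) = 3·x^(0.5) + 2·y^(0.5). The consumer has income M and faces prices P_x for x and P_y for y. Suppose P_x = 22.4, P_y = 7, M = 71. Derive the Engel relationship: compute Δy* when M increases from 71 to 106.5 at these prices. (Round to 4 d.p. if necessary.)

From the CES first-order condition, (3/2)·(y/x)^(0.5) = P_x/P_y.
Solve for the ratio: y/x = [(2/3)·P_x/P_y]^(2).
Substitute y = (y/x)·x into the budget: x* = M/(P_x + P_y·(y/x)).
Numerically y/x = 4.551111, so x* = 71/(22.4 + 7·4.551111) = 1.3086 and y* = 4.551111·1.3086 = 5.9554.
At M' = 106.5: y* = 8.9332. Change: 8.9332 − 5.9554 = 2.9777.

Δy* = 2.9777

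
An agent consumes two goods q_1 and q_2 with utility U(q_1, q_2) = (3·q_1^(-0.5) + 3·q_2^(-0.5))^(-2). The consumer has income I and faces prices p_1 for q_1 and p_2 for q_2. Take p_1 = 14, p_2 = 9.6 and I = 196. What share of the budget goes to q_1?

share on q_1 = 0.5314

MRS = MU_q_1/MU_q_2 = (q_2/q_1)^(1.5). Set equal to p_1/p_2.
Solve for the ratio: q_2/q_1 = [p_1/p_2]^(2/3).
With the ratio pinned down, the budget gives q_1* = I/(p_1 + p_2·(q_2/q_1)) and q_2* = (q_2/q_1)·q_1*.
Numerically q_2/q_1 = 1.285991, so q_1* = 196/(14 + 9.6·1.285991) = 7.4396 and q_2* = 1.285991·7.4396 = 9.5673.
Expenditure on q_1: 14·7.4396 = 104.1544; share = 0.5314.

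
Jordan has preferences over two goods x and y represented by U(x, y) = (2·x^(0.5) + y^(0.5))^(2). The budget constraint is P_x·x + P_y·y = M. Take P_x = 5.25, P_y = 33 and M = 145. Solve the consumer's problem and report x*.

MRS = MU_x/MU_y = 2·(y/x)^(0.5). Set equal to P_x/P_y.
Solve for the ratio: y/x = [(1/2)·P_x/P_y]^(2).
Substitute y = (y/x)·x into the budget: x* = M/(P_x + P_y·(y/x)).
Numerically y/x = 0.006327, so x* = 145/(5.25 + 33·0.006327) = 26.5626.

x* = 26.5626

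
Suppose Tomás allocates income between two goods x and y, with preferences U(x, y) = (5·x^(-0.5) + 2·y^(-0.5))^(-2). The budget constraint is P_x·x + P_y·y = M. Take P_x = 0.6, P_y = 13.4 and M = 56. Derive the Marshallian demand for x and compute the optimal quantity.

MRS = MU_x/MU_y = (5/2)·(y/x)^(1.5). Set equal to P_x/P_y.
Hence y/x = ((2/5)·P_x/P_y)^(1/(1.5)), i.e. raised to the 2/3 power.
Substitute y = (y/x)·x into the budget: x* = M/(P_x + P_y·(y/x)).
Numerically y/x = 0.068455, so x* = 56/(0.6 + 13.4·0.068455) = 36.9078.

x* = 36.9078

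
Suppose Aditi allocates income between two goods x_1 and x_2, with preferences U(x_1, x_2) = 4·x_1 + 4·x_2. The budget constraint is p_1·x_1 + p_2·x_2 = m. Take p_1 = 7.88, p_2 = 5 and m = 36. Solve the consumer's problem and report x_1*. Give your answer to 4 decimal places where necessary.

x_1* = 0

x_2 gives more utility per dollar, so spend all income on x_2: x_2* = m/p_2, x_1* = 0.
Numerically: x_1* = 0, x_2* = 7.2.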